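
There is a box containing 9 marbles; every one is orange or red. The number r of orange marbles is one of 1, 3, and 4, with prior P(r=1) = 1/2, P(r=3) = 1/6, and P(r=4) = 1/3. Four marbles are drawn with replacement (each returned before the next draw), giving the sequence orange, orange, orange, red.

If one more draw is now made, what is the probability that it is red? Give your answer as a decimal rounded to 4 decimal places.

0.5870

For each hypothesis, P(data | H) works out to: P(data | r = 1) = (1/9)(1/9)(1/9)(8/9) = 0.0012193; P(data | r = 3) = (3/9)(3/9)(3/9)(6/9) = 0.024691; P(data | r = 4) = (4/9)(4/9)(4/9)(5/9) = 0.048773.
Multiplying each by its prior: 1/2 · 0.0012193 = 0.00060966, 1/6 · 0.024691 = 0.0041152, 1/3 · 0.048773 = 0.016258; summing to 0.020983.
The posterior is then P(r = 1 | data) = 0.029056, P(r = 3 | data) = 0.19613, P(r = 4 | data) = 0.77482.
Averaging over the posterior, P(red next | data) = (8/9)(0.029056) + (2/3)(0.19613) + (5/9)(0.77482) = 0.58703.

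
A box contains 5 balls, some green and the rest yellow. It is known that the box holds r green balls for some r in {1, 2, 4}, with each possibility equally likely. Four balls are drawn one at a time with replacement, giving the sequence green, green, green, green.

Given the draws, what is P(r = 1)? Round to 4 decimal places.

0.0037

The likelihood of the observed sequence under each hypothesis: P(data | r = 1) = (1/5)(1/5)(1/5)(1/5) = 0.0016; P(data | r = 2) = (2/5)(2/5)(2/5)(2/5) = 0.0256; P(data | r = 4) = (4/5)(4/5)(4/5)(4/5) = 0.4096.
Multiplying each by its prior: 1/3 · 0.0016 = 0.00053333, 1/3 · 0.0256 = 0.0085333, 1/3 · 0.4096 = 0.13653; with total 0.1456.
By Bayes' rule, P(r = 1 | data) = (0.00053333) / (0.1456) = 0.003663.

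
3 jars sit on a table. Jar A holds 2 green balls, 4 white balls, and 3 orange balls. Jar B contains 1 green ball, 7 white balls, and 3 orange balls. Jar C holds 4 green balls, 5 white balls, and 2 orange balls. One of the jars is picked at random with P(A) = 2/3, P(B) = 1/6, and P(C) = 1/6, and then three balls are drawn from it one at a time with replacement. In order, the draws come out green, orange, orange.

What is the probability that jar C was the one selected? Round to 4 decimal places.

Under each hypothesis, the probability of the observed sequence is: P(data | jar A) = (2/9)(3/9)(3/9) = 0.024691; P(data | jar B) = (1/11)(3/11)(3/11) = 0.0067618; P(data | jar C) = (4/11)(2/11)(2/11) = 0.012021.
Weighting by the prior gives 2/3 · 0.024691 = 0.016461, 1/6 · 0.0067618 = 0.001127, 1/6 · 0.012021 = 0.0020035; with total 0.019591.
So P(jar C | data) = (0.0020035) / (0.019591) = 0.10226.

0.1023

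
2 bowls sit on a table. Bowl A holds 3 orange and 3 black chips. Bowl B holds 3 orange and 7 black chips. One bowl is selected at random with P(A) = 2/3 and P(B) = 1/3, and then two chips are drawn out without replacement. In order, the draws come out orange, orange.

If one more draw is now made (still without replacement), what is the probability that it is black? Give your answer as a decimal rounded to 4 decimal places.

0.7679

Compute the likelihood of the observed sequence for each case: P(data | bowl A) = (3/6)(2/5) = 1/5; P(data | bowl B) = (3/10)(2/9) = 1/15.
The prior-weighted likelihoods are 2/3 · 1/5 = 2/15, 1/3 · 1/15 = 1/45; these sum to 7/45.
The posterior is then P(bowl A | data) = 6/7, P(bowl B | data) = 1/7.
The predictive probability is P(black next | data) = (3/4)(6/7) + (7/8)(1/7) = 43/56.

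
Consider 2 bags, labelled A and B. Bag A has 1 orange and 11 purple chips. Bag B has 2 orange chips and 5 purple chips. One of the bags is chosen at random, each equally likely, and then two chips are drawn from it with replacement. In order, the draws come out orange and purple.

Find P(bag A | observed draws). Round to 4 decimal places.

The likelihood of the observed sequence under each hypothesis: P(data | bag A) = (1/12)(11/12) = 0.076389; P(data | bag B) = (2/7)(5/7) = 0.20408.
The prior-weighted likelihoods are 1/2 · 0.076389 = 0.038194, 1/2 · 0.20408 = 0.10204; with total 0.14024.
So P(bag A | data) = (0.038194) / (0.14024) = 0.27236.

0.2724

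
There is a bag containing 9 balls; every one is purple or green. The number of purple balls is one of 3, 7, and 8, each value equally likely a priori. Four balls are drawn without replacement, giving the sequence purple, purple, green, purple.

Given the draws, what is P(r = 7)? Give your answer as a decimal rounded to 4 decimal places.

0.5303

Compute the likelihood of the observed sequence for each case: P(data | r = 3) = (3/9)(2/8)(6/7)(1/6) = 1/84; P(data | r = 7) = (7/9)(6/8)(2/7)(5/6) = 5/36; P(data | r = 8) = (8/9)(7/8)(1/7)(6/6) = 1/9.
Weighting by the prior gives 1/3 · 1/84 = 1/252, 1/3 · 5/36 = 5/108, 1/3 · 1/9 = 1/27; these sum to 11/126.
By Bayes' rule, P(r = 7 | data) = (5/108) / (11/126) = 35/66.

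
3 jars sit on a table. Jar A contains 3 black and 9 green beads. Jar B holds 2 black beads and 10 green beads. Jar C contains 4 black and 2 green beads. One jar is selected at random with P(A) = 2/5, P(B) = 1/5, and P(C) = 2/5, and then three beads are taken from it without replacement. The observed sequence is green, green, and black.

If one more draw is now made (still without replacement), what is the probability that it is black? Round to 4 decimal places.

The likelihood of the observed sequence under each hypothesis: P(data | jar A) = (9/12)(8/11)(3/10) = 0.16364; P(data | jar B) = (10/12)(9/11)(2/10) = 0.13636; P(data | jar C) = (2/6)(1/5)(4/4) = 0.066667.
Multiplying each by its prior: 2/5 · 0.16364 = 0.065455, 1/5 · 0.13636 = 0.027273, 2/5 · 0.066667 = 0.026667; these sum to 0.11939.
Dividing through by the total gives posterior P(jar A | data) = 0.54822, P(jar B | data) = 0.22843, P(jar C | data) = 0.22335.
Averaging over the posterior, P(black next | data) = (2/9)(0.54822) + (1/9)(0.22843) + (1)(0.22335) = 0.37056.

0.3706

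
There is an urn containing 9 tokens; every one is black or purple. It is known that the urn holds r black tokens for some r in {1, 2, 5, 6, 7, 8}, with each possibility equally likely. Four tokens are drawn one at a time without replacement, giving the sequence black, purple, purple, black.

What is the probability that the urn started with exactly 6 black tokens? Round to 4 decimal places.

0.3061

The likelihood of the observed sequence under each hypothesis: P(data | r = 1) = (1/9)(8/8)(7/7)(0/6) = 0; P(data | r = 2) = (2/9)(7/8)(6/7)(1/6) = 1/36; P(data | r = 5) = (5/9)(4/8)(3/7)(4/6) = 5/63; P(data | r = 6) = (6/9)(3/8)(2/7)(5/6) = 5/84; P(data | r = 7) = (7/9)(2/8)(1/7)(6/6) = 1/36; P(data | r = 8) = (8/9)(1/8)(0/7) = 0.
Multiplying each by its prior: 1/6 · 0 = 0, 1/6 · 1/36 = 1/216, 1/6 · 5/63 = 5/378, 1/6 · 5/84 = 5/504, 1/6 · 1/36 = 1/216, 1/6 · 0 = 0; summing to 7/216.
Therefore the posterior P(r = 6 | data) = (5/504) / (7/216) = 15/49.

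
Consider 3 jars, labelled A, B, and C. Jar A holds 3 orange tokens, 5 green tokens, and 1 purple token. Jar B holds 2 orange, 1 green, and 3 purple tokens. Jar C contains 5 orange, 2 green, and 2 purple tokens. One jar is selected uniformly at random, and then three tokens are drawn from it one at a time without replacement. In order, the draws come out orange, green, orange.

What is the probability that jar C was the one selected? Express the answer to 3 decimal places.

0.510

Under each hypothesis, the probability of the observed sequence is: P(data | jar A) = (3/9)(5/8)(2/7) = 5/84; P(data | jar B) = (2/6)(1/5)(1/4) = 1/60; P(data | jar C) = (5/9)(2/8)(4/7) = 5/63.
Multiplying each by its prior: 1/3 · 5/84 = 5/252, 1/3 · 1/60 = 1/180, 1/3 · 5/63 = 5/189; with total 7/135.
Hence P(jar C | data) = (5/189) / (7/135) = 25/49.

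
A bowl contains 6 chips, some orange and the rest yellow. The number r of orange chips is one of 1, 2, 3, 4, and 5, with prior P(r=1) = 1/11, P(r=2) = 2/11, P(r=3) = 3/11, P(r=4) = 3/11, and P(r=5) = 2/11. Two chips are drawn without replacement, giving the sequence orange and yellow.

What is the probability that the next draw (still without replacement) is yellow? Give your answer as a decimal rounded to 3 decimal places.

0.445

For each hypothesis, P(data | H) works out to: P(data | r = 1) = (1/6)(5/5) = 1/6; P(data | r = 2) = (2/6)(4/5) = 4/15; P(data | r = 3) = (3/6)(3/5) = 3/10; P(data | r = 4) = (4/6)(2/5) = 4/15; P(data | r = 5) = (5/6)(1/5) = 1/6.
Weighting by the prior gives 1/11 · 1/6 = 1/66, 2/11 · 4/15 = 8/165, 3/11 · 3/10 = 9/110, 3/11 · 4/15 = 4/55, 2/11 · 1/6 = 1/33; these sum to 41/165.
The posterior is then P(r = 1 | data) = 5/82, P(r = 2 | data) = 8/41, P(r = 3 | data) = 27/82, P(r = 4 | data) = 12/41, P(r = 5 | data) = 5/41.
The predictive probability is P(yellow next | data) = (1)(5/82) + (3/4)(8/41) + (1/2)(27/82) + (1/4)(12/41) + (0)(5/41) = 73/164.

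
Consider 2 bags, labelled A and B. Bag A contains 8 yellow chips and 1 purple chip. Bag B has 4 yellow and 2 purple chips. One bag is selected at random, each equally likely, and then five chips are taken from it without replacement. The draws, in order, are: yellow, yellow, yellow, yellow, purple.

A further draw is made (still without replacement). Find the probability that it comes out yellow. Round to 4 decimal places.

0.6250

The likelihood of the observed sequence under each hypothesis: P(data | bag A) = (8/9)(7/8)(6/7)(5/6)(1/5) = 1/9; P(data | bag B) = (4/6)(3/5)(2/4)(1/3)(2/2) = 1/15.
The prior-weighted likelihoods are 1/2 · 1/9 = 1/18, 1/2 · 1/15 = 1/30; with total 4/45.
Dividing through by the total gives posterior P(bag A | data) = 5/8, P(bag B | data) = 3/8.
The predictive probability is P(yellow next | data) = (1)(5/8) + (0)(3/8) = 5/8.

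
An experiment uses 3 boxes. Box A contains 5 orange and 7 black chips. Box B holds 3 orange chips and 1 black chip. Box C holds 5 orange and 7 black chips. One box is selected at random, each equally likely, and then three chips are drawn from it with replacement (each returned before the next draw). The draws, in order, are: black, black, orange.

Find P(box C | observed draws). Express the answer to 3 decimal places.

For each hypothesis, P(data | H) works out to: P(data | box A) = (7/12)(7/12)(5/12) = 0.14178; P(data | box B) = (1/4)(1/4)(3/4) = 0.046875; P(data | box C) = (7/12)(7/12)(5/12) = 0.14178.
Multiplying each by its prior: 1/3 · 0.14178 = 0.047261, 1/3 · 0.046875 = 0.015625, 1/3 · 0.14178 = 0.047261; these sum to 0.11015.
So P(box C | data) = (0.047261) / (0.11015) = 0.42907.

0.429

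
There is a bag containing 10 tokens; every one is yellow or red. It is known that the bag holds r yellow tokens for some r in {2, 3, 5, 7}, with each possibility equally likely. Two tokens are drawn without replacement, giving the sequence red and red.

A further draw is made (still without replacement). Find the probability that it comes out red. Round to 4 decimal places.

0.6169

Under each hypothesis, the probability of the observed sequence is: P(data | r = 2) = (8/10)(7/9) = 28/45; P(data | r = 3) = (7/10)(6/9) = 7/15; P(data | r = 5) = (5/10)(4/9) = 2/9; P(data | r = 7) = (3/10)(2/9) = 1/15.
The prior-weighted likelihoods are 1/4 · 28/45 = 7/45, 1/4 · 7/15 = 7/60, 1/4 · 2/9 = 1/18, 1/4 · 1/15 = 1/60; these sum to 31/90.
Normalising, the posterior is P(r = 2 | data) = 14/31, P(r = 3 | data) = 21/62, P(r = 5 | data) = 5/31, P(r = 7 | data) = 3/62.
So P(red next | data) = Σ P(red next | H) P(H | data) = (3/4)(14/31) + (5/8)(21/62) + (3/8)(5/31) + (1/8)(3/62) = 153/248.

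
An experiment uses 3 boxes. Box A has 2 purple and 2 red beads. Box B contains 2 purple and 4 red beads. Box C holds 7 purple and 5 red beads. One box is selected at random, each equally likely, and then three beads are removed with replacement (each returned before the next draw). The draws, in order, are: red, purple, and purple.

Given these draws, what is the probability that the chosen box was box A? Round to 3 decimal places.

Under each hypothesis, the probability of the observed sequence is: P(data | box A) = (2/4)(2/4)(2/4) = 0.125; P(data | box B) = (4/6)(2/6)(2/6) = 0.074074; P(data | box C) = (5/12)(7/12)(7/12) = 0.14178.
Weighting by the prior gives 1/3 · 0.125 = 0.041667, 1/3 · 0.074074 = 0.024691, 1/3 · 0.14178 = 0.047261; these sum to 0.11362.
Hence P(box A | data) = (0.041667) / (0.11362) = 0.36672.

0.367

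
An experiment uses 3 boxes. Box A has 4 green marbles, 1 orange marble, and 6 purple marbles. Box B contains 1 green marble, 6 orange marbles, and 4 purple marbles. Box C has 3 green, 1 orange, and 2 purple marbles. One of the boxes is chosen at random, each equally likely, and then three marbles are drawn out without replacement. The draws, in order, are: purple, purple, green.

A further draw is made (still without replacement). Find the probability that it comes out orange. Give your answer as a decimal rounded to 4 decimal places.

Compute the likelihood of the observed sequence for each case: P(data | box A) = (6/11)(5/10)(4/9) = 4/33; P(data | box B) = (4/11)(3/10)(1/9) = 2/165; P(data | box C) = (2/6)(1/5)(3/4) = 1/20.
The prior-weighted likelihoods are 1/3 · 4/33 = 4/99, 1/3 · 2/165 = 2/495, 1/3 · 1/20 = 1/60; summing to 11/180.
Normalising, the posterior is P(box A | data) = 80/121, P(box B | data) = 8/121, P(box C | data) = 3/11.
Averaging over the posterior, P(orange next | data) = (1/8)(80/121) + (3/4)(8/121) + (1/3)(3/11) = 27/121.

0.2231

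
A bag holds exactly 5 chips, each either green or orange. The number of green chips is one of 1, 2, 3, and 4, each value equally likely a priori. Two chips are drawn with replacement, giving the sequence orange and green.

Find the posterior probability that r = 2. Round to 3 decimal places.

0.300

For each hypothesis, P(data | H) works out to: P(data | r = 1) = (4/5)(1/5) = 4/25; P(data | r = 2) = (3/5)(2/5) = 6/25; P(data | r = 3) = (2/5)(3/5) = 6/25; P(data | r = 4) = (1/5)(4/5) = 4/25.
Multiplying each by its prior: 1/4 · 4/25 = 1/25, 1/4 · 6/25 = 3/50, 1/4 · 6/25 = 3/50, 1/4 · 4/25 = 1/25; with total 1/5.
By Bayes' rule, P(r = 2 | data) = (3/50) / (1/5) = 3/10.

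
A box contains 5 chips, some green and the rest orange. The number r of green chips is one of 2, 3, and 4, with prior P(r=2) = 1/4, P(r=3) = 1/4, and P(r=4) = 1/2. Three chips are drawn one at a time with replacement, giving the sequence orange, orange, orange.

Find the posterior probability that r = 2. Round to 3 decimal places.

0.730

For each hypothesis, P(data | H) works out to: P(data | r = 2) = (3/5)(3/5)(3/5) = 27/125; P(data | r = 3) = (2/5)(2/5)(2/5) = 8/125; P(data | r = 4) = (1/5)(1/5)(1/5) = 1/125.
The prior-weighted likelihoods are 1/4 · 27/125 = 27/500, 1/4 · 8/125 = 2/125, 1/2 · 1/125 = 1/250; these sum to 37/500.
Hence P(r = 2 | data) = (27/500) / (37/500) = 27/37.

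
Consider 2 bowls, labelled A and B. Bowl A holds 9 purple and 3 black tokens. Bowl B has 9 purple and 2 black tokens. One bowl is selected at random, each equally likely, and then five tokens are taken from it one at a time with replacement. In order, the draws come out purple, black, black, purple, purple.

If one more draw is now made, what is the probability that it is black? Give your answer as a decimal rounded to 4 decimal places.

0.2222

The likelihood of the observed sequence under each hypothesis: P(data | bowl A) = (9/12)(3/12)(3/12)(9/12)(9/12) = 0.026367; P(data | bowl B) = (9/11)(2/11)(2/11)(9/11)(9/11) = 0.018106.
The prior-weighted likelihoods are 1/2 · 0.026367 = 0.013184, 1/2 · 0.018106 = 0.009053; with total 0.022237.
The posterior is then P(bowl A | data) = 0.59288, P(bowl B | data) = 0.40712.
So P(black next | data) = Σ P(black next | H) P(H | data) = (1/4)(0.59288) + (2/11)(0.40712) = 0.22224.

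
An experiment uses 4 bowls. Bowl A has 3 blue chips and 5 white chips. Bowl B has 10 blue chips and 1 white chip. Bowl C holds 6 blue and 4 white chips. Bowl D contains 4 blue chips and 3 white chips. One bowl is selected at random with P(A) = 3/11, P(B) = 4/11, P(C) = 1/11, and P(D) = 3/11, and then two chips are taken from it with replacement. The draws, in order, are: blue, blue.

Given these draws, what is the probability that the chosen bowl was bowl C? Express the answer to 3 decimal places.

Compute the likelihood of the observed sequence for each case: P(data | bowl A) = (3/8)(3/8) = 0.14062; P(data | bowl B) = (10/11)(10/11) = 0.82645; P(data | bowl C) = (6/10)(6/10) = 0.36; P(data | bowl D) = (4/7)(4/7) = 0.32653.
Multiplying each by its prior: 3/11 · 0.14062 = 0.038352, 4/11 · 0.82645 = 0.30053, 1/11 · 0.36 = 0.032727, 3/11 · 0.32653 = 0.089054; these sum to 0.46066.
Hence P(bowl C | data) = (0.032727) / (0.46066) = 0.071044.

0.071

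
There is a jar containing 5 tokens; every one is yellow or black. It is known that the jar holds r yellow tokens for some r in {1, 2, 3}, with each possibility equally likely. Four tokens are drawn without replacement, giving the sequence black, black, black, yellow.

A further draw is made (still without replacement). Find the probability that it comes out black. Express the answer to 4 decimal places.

0.6667

Under each hypothesis, the probability of the observed sequence is: P(data | r = 1) = (4/5)(3/4)(2/3)(1/2) = 1/5; P(data | r = 2) = (3/5)(2/4)(1/3)(2/2) = 1/10; P(data | r = 3) = (2/5)(1/4)(0/3) = 0.
Weighting by the prior gives 1/3 · 1/5 = 1/15, 1/3 · 1/10 = 1/30, 1/3 · 0 = 0; these sum to 1/10.
Normalising, the posterior is P(r = 1 | data) = 2/3, P(r = 2 | data) = 1/3, P(r = 3 | data) = 0.
So P(black next | data) = Σ P(black next | H) P(H | data) = (1)(2/3) + (0)(1/3) = 2/3.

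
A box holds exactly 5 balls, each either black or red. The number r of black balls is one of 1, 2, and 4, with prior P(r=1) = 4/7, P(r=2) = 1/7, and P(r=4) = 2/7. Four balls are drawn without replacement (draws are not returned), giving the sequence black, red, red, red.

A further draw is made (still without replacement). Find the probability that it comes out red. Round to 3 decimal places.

0.889

Compute the likelihood of the observed sequence for each case: P(data | r = 1) = (1/5)(4/4)(3/3)(2/2) = 1/5; P(data | r = 2) = (2/5)(3/4)(2/3)(1/2) = 1/10; P(data | r = 4) = (4/5)(1/4)(0/3) = 0.
Weighting by the prior gives 4/7 · 1/5 = 4/35, 1/7 · 1/10 = 1/70, 2/7 · 0 = 0; with total 9/70.
The posterior is then P(r = 1 | data) = 8/9, P(r = 2 | data) = 1/9, P(r = 4 | data) = 0.
Averaging over the posterior, P(red next | data) = (1)(8/9) + (0)(1/9) = 8/9.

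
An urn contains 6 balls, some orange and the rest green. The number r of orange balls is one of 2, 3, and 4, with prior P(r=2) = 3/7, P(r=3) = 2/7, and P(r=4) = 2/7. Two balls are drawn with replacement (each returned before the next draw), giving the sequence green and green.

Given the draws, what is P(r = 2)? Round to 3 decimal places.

0.649

The likelihood of the observed sequence under each hypothesis: P(data | r = 2) = (4/6)(4/6) = 4/9; P(data | r = 3) = (3/6)(3/6) = 1/4; P(data | r = 4) = (2/6)(2/6) = 1/9.
Multiplying each by its prior: 3/7 · 4/9 = 4/21, 2/7 · 1/4 = 1/14, 2/7 · 1/9 = 2/63; these sum to 37/126.
By Bayes' rule, P(r = 2 | data) = (4/21) / (37/126) = 24/37.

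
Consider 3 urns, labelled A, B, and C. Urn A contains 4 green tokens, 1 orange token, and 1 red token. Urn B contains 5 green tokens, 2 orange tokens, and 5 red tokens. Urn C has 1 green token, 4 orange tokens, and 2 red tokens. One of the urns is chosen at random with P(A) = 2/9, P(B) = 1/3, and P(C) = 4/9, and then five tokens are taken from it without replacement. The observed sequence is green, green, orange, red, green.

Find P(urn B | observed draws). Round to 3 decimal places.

0.221

Compute the likelihood of the observed sequence for each case: P(data | urn A) = (4/6)(3/5)(1/4)(1/3)(2/2) = 0.033333; P(data | urn B) = (5/12)(4/11)(2/10)(5/9)(3/8) = 0.0063131; P(data | urn C) = (1/7)(0/6) = 0.
Multiplying each by its prior: 2/9 · 0.033333 = 0.0074074, 1/3 · 0.0063131 = 0.0021044, 4/9 · 0 = 0; these sum to 0.0095118.
Hence P(urn B | data) = (0.0021044) / (0.0095118) = 0.22124.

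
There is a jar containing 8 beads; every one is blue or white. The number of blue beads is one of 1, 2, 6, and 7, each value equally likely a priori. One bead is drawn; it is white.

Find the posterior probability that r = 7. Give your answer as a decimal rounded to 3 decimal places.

0.063

Compute the likelihood of this draw for each case: P(data | r = 1) = (7/8) = 7/8; P(data | r = 2) = (6/8) = 3/4; P(data | r = 6) = (2/8) = 1/4; P(data | r = 7) = (1/8) = 1/8.
Weighting by the prior gives 1/4 · 7/8 = 7/32, 1/4 · 3/4 = 3/16, 1/4 · 1/4 = 1/16, 1/4 · 1/8 = 1/32; summing to 1/2.
So P(r = 7 | data) = (1/32) / (1/2) = 1/16.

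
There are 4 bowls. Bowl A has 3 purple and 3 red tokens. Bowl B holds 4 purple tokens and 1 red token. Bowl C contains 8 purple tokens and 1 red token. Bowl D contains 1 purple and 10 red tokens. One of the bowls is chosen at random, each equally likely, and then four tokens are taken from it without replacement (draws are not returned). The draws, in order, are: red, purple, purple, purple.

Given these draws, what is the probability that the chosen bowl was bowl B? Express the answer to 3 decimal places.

0.554

Compute the likelihood of the observed sequence for each case: P(data | bowl A) = (3/6)(3/5)(2/4)(1/3) = 1/20; P(data | bowl B) = (1/5)(4/4)(3/3)(2/2) = 1/5; P(data | bowl C) = (1/9)(8/8)(7/7)(6/6) = 1/9; P(data | bowl D) = (10/11)(1/10)(0/9) = 0.
Weighting by the prior gives 1/4 · 1/20 = 1/80, 1/4 · 1/5 = 1/20, 1/4 · 1/9 = 1/36, 1/4 · 0 = 0; summing to 13/144.
So P(bowl B | data) = (1/20) / (13/144) = 36/65.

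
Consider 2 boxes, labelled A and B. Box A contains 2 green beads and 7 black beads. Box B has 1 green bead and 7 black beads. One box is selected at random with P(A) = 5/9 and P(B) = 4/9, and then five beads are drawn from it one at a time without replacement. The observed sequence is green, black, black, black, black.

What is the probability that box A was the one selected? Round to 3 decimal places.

Under each hypothesis, the probability of the observed sequence is: P(data | box A) = (2/9)(7/8)(6/7)(5/6)(4/5) = 1/9; P(data | box B) = (1/8)(7/7)(6/6)(5/5)(4/4) = 1/8.
Weighting by the prior gives 5/9 · 1/9 = 5/81, 4/9 · 1/8 = 1/18; summing to 19/162.
Therefore the posterior P(box A | data) = (5/81) / (19/162) = 10/19.

0.526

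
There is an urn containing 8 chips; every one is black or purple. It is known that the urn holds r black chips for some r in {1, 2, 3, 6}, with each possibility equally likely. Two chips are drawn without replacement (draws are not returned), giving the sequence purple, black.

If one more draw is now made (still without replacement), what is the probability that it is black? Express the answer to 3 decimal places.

0.370

Under each hypothesis, the probability of the observed sequence is: P(data | r = 1) = (7/8)(1/7) = 1/8; P(data | r = 2) = (6/8)(2/7) = 3/14; P(data | r = 3) = (5/8)(3/7) = 15/56; P(data | r = 6) = (2/8)(6/7) = 3/14.
Multiplying each by its prior: 1/4 · 1/8 = 1/32, 1/4 · 3/14 = 3/56, 1/4 · 15/56 = 15/224, 1/4 · 3/14 = 3/56; summing to 23/112.
Normalising, the posterior is P(r = 1 | data) = 7/46, P(r = 2 | data) = 6/23, P(r = 3 | data) = 15/46, P(r = 6 | data) = 6/23.
Averaging over the posterior, P(black next | data) = (0)(7/46) + (1/6)(6/23) + (1/3)(15/46) + (5/6)(6/23) = 17/46.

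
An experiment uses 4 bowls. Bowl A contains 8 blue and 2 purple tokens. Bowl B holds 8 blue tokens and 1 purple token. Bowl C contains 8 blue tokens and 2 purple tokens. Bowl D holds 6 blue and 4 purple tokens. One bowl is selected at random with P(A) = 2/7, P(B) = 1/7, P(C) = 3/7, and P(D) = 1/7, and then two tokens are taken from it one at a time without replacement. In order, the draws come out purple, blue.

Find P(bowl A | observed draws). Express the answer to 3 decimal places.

0.281

The likelihood of the observed sequence under each hypothesis: P(data | bowl A) = (2/10)(8/9) = 8/45; P(data | bowl B) = (1/9)(8/8) = 1/9; P(data | bowl C) = (2/10)(8/9) = 8/45; P(data | bowl D) = (4/10)(6/9) = 4/15.
Weighting by the prior gives 2/7 · 8/45 = 16/315, 1/7 · 1/9 = 1/63, 3/7 · 8/45 = 8/105, 1/7 · 4/15 = 4/105; summing to 19/105.
By Bayes' rule, P(bowl A | data) = (16/315) / (19/105) = 16/57.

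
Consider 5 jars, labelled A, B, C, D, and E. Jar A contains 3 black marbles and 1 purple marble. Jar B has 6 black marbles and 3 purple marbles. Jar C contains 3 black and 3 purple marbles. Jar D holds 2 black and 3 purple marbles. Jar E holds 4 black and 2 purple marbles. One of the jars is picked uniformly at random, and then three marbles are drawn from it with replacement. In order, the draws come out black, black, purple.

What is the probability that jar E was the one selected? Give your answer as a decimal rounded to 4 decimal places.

0.2252

Compute the likelihood of the observed sequence for each case: P(data | jar A) = (3/4)(3/4)(1/4) = 0.14062; P(data | jar B) = (6/9)(6/9)(3/9) = 0.14815; P(data | jar C) = (3/6)(3/6)(3/6) = 0.125; P(data | jar D) = (2/5)(2/5)(3/5) = 0.096; P(data | jar E) = (4/6)(4/6)(2/6) = 0.14815.
Weighting by the prior gives 1/5 · 0.14062 = 0.028125, 1/5 · 0.14815 = 0.02963, 1/5 · 0.125 = 0.025, 1/5 · 0.096 = 0.0192, 1/5 · 0.14815 = 0.02963; with total 0.13158.
By Bayes' rule, P(jar E | data) = (0.02963) / (0.13158) = 0.22518.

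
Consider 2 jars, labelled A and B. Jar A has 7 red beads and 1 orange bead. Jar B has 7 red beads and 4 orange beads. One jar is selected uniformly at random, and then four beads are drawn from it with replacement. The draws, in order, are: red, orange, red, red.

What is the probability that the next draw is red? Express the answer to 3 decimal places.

0.749

The likelihood of the observed sequence under each hypothesis: P(data | jar A) = (7/8)(1/8)(7/8)(7/8) = 0.08374; P(data | jar B) = (7/11)(4/11)(7/11)(7/11) = 0.093709.
The prior-weighted likelihoods are 1/2 · 0.08374 = 0.04187, 1/2 · 0.093709 = 0.046855; these sum to 0.088725.
Normalising, the posterior is P(jar A | data) = 0.47191, P(jar B | data) = 0.52809.
So P(red next | data) = Σ P(red next | H) P(H | data) = (7/8)(0.47191) + (7/11)(0.52809) = 0.74898.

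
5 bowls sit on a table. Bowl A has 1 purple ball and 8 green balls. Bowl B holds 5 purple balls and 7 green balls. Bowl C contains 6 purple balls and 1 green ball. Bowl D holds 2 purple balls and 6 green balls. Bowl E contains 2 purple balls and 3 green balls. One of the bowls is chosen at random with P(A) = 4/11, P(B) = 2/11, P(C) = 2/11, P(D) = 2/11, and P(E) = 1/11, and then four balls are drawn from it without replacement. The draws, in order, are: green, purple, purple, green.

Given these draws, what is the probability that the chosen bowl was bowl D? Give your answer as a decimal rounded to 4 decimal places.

0.2283

The likelihood of the observed sequence under each hypothesis: P(data | bowl A) = (8/9)(1/8)(0/7) = 0; P(data | bowl B) = (7/12)(5/11)(4/10)(6/9) = 0.070707; P(data | bowl C) = (1/7)(6/6)(5/5)(0/4) = 0; P(data | bowl D) = (6/8)(2/7)(1/6)(5/5) = 0.035714; P(data | bowl E) = (3/5)(2/4)(1/3)(2/2) = 0.1.
Weighting by the prior gives 4/11 · 0 = 0, 2/11 · 0.070707 = 0.012856, 2/11 · 0 = 0, 2/11 · 0.035714 = 0.0064935, 1/11 · 0.1 = 0.0090909; these sum to 0.02844.
So P(bowl D | data) = (0.0064935) / (0.02844) = 0.22832.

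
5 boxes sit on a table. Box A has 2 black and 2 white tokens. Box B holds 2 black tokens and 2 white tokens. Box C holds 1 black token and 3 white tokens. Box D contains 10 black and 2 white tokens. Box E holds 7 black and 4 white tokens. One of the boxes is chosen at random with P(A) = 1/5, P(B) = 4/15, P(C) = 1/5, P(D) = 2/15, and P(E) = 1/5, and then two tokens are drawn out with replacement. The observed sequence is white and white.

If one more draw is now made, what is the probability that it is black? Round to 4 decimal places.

For each hypothesis, P(data | H) works out to: P(data | box A) = (2/4)(2/4) = 0.25; P(data | box B) = (2/4)(2/4) = 0.25; P(data | box C) = (3/4)(3/4) = 0.5625; P(data | box D) = (2/12)(2/12) = 0.027778; P(data | box E) = (4/11)(4/11) = 0.13223.
Weighting by the prior gives 1/5 · 0.25 = 0.05, 4/15 · 0.25 = 0.066667, 1/5 · 0.5625 = 0.1125, 2/15 · 0.027778 = 0.0037037, 1/5 · 0.13223 = 0.026446; summing to 0.25932.
Normalising, the posterior is P(box A | data) = 0.19281, P(box B | data) = 0.25709, P(box C | data) = 0.43383, P(box D | data) = 0.014283, P(box E | data) = 0.10198.
Averaging over the posterior, P(black next | data) = (1/2)(0.19281) + (1/2)(0.25709) + (1/4)(0.43383) + (5/6)(0.014283) + (7/11)(0.10198) = 0.41021.

0.4102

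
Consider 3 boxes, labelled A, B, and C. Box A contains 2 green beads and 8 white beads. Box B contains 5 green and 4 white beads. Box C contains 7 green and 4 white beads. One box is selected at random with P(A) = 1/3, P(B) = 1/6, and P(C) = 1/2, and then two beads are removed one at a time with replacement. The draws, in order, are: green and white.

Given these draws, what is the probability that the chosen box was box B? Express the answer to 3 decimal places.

Under each hypothesis, the probability of the observed sequence is: P(data | box A) = (2/10)(8/10) = 0.16; P(data | box B) = (5/9)(4/9) = 0.24691; P(data | box C) = (7/11)(4/11) = 0.2314.
Weighting by the prior gives 1/3 · 0.16 = 0.053333, 1/6 · 0.24691 = 0.041152, 1/2 · 0.2314 = 0.1157; these sum to 0.21019.
Therefore the posterior P(box B | data) = (0.041152) / (0.21019) = 0.19579.

0.196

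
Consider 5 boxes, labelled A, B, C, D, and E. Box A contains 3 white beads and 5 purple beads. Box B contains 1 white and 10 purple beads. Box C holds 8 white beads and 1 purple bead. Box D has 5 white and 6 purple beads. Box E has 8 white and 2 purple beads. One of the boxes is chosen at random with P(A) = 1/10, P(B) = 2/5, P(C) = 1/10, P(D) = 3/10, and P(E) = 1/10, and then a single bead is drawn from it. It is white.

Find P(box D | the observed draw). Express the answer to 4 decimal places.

0.3597

Compute the likelihood of this draw for each case: P(data | box A) = (3/8) = 0.375; P(data | box B) = (1/11) = 0.090909; P(data | box C) = (8/9) = 0.88889; P(data | box D) = (5/11) = 0.45455; P(data | box E) = (8/10) = 0.8.
Weighting by the prior gives 1/10 · 0.375 = 0.0375, 2/5 · 0.090909 = 0.036364, 1/10 · 0.88889 = 0.088889, 3/10 · 0.45455 = 0.13636, 1/10 · 0.8 = 0.08; summing to 0.37912.
So P(box D | data) = (0.13636) / (0.37912) = 0.35969.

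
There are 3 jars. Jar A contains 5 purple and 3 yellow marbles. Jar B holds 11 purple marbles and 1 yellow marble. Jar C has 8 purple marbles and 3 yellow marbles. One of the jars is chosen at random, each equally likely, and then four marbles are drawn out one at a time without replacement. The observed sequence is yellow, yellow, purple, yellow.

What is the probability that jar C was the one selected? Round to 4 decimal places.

0.2534

For each hypothesis, P(data | H) works out to: P(data | jar A) = (3/8)(2/7)(5/6)(1/5) = 0.017857; P(data | jar B) = (1/12)(0/11) = 0; P(data | jar C) = (3/11)(2/10)(8/9)(1/8) = 0.0060606.
Multiplying each by its prior: 1/3 · 0.017857 = 0.0059524, 1/3 · 0 = 0, 1/3 · 0.0060606 = 0.0020202; summing to 0.0079726.
Therefore the posterior P(jar C | data) = (0.0020202) / (0.0079726) = 0.25339.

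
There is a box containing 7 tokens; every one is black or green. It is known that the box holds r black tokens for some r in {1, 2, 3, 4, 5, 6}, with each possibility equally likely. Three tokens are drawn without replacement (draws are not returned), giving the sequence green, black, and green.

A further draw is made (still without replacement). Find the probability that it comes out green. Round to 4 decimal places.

Compute the likelihood of the observed sequence for each case: P(data | r = 1) = (6/7)(1/6)(5/5) = 1/7; P(data | r = 2) = (5/7)(2/6)(4/5) = 4/21; P(data | r = 3) = (4/7)(3/6)(3/5) = 6/35; P(data | r = 4) = (3/7)(4/6)(2/5) = 4/35; P(data | r = 5) = (2/7)(5/6)(1/5) = 1/21; P(data | r = 6) = (1/7)(6/6)(0/5) = 0.
The prior-weighted likelihoods are 1/6 · 1/7 = 1/42, 1/6 · 4/21 = 2/63, 1/6 · 6/35 = 1/35, 1/6 · 4/35 = 2/105, 1/6 · 1/21 = 1/126, 1/6 · 0 = 0; with total 1/9.
Dividing through by the total gives posterior P(r = 1 | data) = 3/14, P(r = 2 | data) = 2/7, P(r = 3 | data) = 9/35, P(r = 4 | data) = 6/35, P(r = 5 | data) = 1/14, P(r = 6 | data) = 0.
So P(green next | data) = Σ P(green next | H) P(H | data) = (1)(3/14) + (3/4)(2/7) + (1/2)(9/35) + (1/4)(6/35) + (0)(1/14) = 3/5.

0.6000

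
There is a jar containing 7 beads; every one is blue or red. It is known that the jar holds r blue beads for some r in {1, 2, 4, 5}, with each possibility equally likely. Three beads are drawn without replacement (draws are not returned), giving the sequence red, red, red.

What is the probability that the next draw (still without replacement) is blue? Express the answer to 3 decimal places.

0.355

Under each hypothesis, the probability of the observed sequence is: P(data | r = 1) = (6/7)(5/6)(4/5) = 4/7; P(data | r = 2) = (5/7)(4/6)(3/5) = 2/7; P(data | r = 4) = (3/7)(2/6)(1/5) = 1/35; P(data | r = 5) = (2/7)(1/6)(0/5) = 0.
Multiplying each by its prior: 1/4 · 4/7 = 1/7, 1/4 · 2/7 = 1/14, 1/4 · 1/35 = 1/140, 1/4 · 0 = 0; these sum to 31/140.
The posterior is then P(r = 1 | data) = 20/31, P(r = 2 | data) = 10/31, P(r = 4 | data) = 1/31, P(r = 5 | data) = 0.
Averaging over the posterior, P(blue next | data) = (1/4)(20/31) + (1/2)(10/31) + (1)(1/31) = 11/31.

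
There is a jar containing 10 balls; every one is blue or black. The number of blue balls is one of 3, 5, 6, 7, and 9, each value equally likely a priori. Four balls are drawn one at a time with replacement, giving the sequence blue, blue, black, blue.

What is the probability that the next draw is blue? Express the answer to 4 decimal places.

The likelihood of the observed sequence under each hypothesis: P(data | r = 3) = (3/10)(3/10)(7/10)(3/10) = 0.0189; P(data | r = 5) = (5/10)(5/10)(5/10)(5/10) = 0.0625; P(data | r = 6) = (6/10)(6/10)(4/10)(6/10) = 0.0864; P(data | r = 7) = (7/10)(7/10)(3/10)(7/10) = 0.1029; P(data | r = 9) = (9/10)(9/10)(1/10)(9/10) = 0.0729.
Multiplying each by its prior: 1/5 · 0.0189 = 0.00378, 1/5 · 0.0625 = 0.0125, 1/5 · 0.0864 = 0.01728, 1/5 · 0.1029 = 0.02058, 1/5 · 0.0729 = 0.01458; with total 0.06872.
Normalising, the posterior is P(r = 3 | data) = 0.055006, P(r = 5 | data) = 0.1819, P(r = 6 | data) = 0.25146, P(r = 7 | data) = 0.29948, P(r = 9 | data) = 0.21217.
So P(blue next | data) = Σ P(blue next | H) P(H | data) = (3/10)(0.055006) + (1/2)(0.1819) + (3/5)(0.25146) + (7/10)(0.29948) + (9/10)(0.21217) = 0.65891.

0.6589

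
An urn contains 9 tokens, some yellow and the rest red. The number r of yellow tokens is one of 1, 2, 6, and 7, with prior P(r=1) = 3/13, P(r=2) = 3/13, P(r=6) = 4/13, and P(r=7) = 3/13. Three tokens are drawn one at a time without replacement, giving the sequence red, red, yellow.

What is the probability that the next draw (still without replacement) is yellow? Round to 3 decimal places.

0.337

Under each hypothesis, the probability of the observed sequence is: P(data | r = 1) = (8/9)(7/8)(1/7) = 0.11111; P(data | r = 2) = (7/9)(6/8)(2/7) = 0.16667; P(data | r = 6) = (3/9)(2/8)(6/7) = 0.071429; P(data | r = 7) = (2/9)(1/8)(7/7) = 0.027778.
The prior-weighted likelihoods are 3/13 · 0.11111 = 0.025641, 3/13 · 0.16667 = 0.038462, 4/13 · 0.071429 = 0.021978, 3/13 · 0.027778 = 0.0064103; with total 0.092491.
The posterior is then P(r = 1 | data) = 0.27723, P(r = 2 | data) = 0.41584, P(r = 6 | data) = 0.23762, P(r = 7 | data) = 0.069307.
The predictive probability is P(yellow next | data) = (0)(0.27723) + (1/6)(0.41584) + (5/6)(0.23762) + (1)(0.069307) = 0.33663.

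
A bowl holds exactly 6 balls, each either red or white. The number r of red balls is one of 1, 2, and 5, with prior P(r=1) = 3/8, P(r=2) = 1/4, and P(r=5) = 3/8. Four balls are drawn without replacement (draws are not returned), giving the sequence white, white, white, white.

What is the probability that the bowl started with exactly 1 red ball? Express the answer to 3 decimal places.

0.882

For each hypothesis, P(data | H) works out to: P(data | r = 1) = (5/6)(4/5)(3/4)(2/3) = 1/3; P(data | r = 2) = (4/6)(3/5)(2/4)(1/3) = 1/15; P(data | r = 5) = (1/6)(0/5) = 0.
Weighting by the prior gives 3/8 · 1/3 = 1/8, 1/4 · 1/15 = 1/60, 3/8 · 0 = 0; with total 17/120.
By Bayes' rule, P(r = 1 | data) = (1/8) / (17/120) = 15/17.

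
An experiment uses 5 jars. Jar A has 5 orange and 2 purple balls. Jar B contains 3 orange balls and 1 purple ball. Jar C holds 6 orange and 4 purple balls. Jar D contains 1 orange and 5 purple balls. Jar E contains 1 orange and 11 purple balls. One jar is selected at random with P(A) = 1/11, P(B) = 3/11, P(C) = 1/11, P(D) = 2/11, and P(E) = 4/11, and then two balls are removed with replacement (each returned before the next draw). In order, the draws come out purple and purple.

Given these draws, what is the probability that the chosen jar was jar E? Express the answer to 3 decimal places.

For each hypothesis, P(data | H) works out to: P(data | jar A) = (2/7)(2/7) = 0.081633; P(data | jar B) = (1/4)(1/4) = 0.0625; P(data | jar C) = (4/10)(4/10) = 0.16; P(data | jar D) = (5/6)(5/6) = 0.69444; P(data | jar E) = (11/12)(11/12) = 0.84028.
Multiplying each by its prior: 1/11 · 0.081633 = 0.0074212, 3/11 · 0.0625 = 0.017045, 1/11 · 0.16 = 0.014545, 2/11 · 0.69444 = 0.12626, 4/11 · 0.84028 = 0.30556; summing to 0.47083.
By Bayes' rule, P(jar E | data) = (0.30556) / (0.47083) = 0.64897.

0.649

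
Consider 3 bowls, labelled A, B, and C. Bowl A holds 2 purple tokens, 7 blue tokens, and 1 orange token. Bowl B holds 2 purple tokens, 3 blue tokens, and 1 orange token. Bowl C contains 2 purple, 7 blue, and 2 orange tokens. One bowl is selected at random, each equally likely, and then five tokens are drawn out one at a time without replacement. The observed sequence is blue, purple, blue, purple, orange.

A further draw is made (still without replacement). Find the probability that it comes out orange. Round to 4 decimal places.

Under each hypothesis, the probability of the observed sequence is: P(data | bowl A) = (7/10)(2/9)(6/8)(1/7)(1/6) = 0.0027778; P(data | bowl B) = (3/6)(2/5)(2/4)(1/3)(1/2) = 0.016667; P(data | bowl C) = (7/11)(2/10)(6/9)(1/8)(2/7) = 0.0030303.
The prior-weighted likelihoods are 1/3 · 0.0027778 = 0.00092593, 1/3 · 0.016667 = 0.0055556, 1/3 · 0.0030303 = 0.0010101; these sum to 0.0074916.
The posterior is then P(bowl A | data) = 0.1236, P(bowl B | data) = 0.74157, P(bowl C | data) = 0.13483.
Averaging over the posterior, P(orange next | data) = (0)(0.1236) + (0)(0.74157) + (1/6)(0.13483) = 0.022472.

0.0225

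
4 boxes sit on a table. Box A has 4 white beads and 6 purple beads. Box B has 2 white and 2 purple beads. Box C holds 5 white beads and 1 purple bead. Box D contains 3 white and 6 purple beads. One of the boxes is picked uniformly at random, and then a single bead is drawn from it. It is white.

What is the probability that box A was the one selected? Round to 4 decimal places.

The likelihood of this draw under each hypothesis: P(data | box A) = (4/10) = 2/5; P(data | box B) = (2/4) = 1/2; P(data | box C) = (5/6) = 5/6; P(data | box D) = (3/9) = 1/3.
Weighting by the prior gives 1/4 · 2/5 = 1/10, 1/4 · 1/2 = 1/8, 1/4 · 5/6 = 5/24, 1/4 · 1/3 = 1/12; these sum to 31/60.
By Bayes' rule, P(box A | data) = (1/10) / (31/60) = 6/31.

0.1935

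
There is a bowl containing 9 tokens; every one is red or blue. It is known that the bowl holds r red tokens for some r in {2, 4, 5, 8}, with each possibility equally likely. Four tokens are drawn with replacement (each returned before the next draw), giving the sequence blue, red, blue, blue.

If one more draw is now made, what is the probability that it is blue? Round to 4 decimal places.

Under each hypothesis, the probability of the observed sequence is: P(data | r = 2) = (7/9)(2/9)(7/9)(7/9) = 0.10456; P(data | r = 4) = (5/9)(4/9)(5/9)(5/9) = 0.076208; P(data | r = 5) = (4/9)(5/9)(4/9)(4/9) = 0.048773; P(data | r = 8) = (1/9)(8/9)(1/9)(1/9) = 0.0012193.
The prior-weighted likelihoods are 1/4 · 0.10456 = 0.026139, 1/4 · 0.076208 = 0.019052, 1/4 · 0.048773 = 0.012193, 1/4 · 0.0012193 = 0.00030483; summing to 0.057689.
The posterior is then P(r = 2 | data) = 0.4531, P(r = 4 | data) = 0.33025, P(r = 5 | data) = 0.21136, P(r = 8 | data) = 0.005284.
The predictive probability is P(blue next | data) = (7/9)(0.4531) + (5/9)(0.33025) + (4/9)(0.21136) + (1/9)(0.005284) = 0.63041.

0.6304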